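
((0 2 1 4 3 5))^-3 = (0 4)(1 5)(2 3)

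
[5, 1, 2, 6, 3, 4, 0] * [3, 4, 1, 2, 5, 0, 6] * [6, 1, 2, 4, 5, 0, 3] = [6, 5, 1, 3, 2, 0, 4]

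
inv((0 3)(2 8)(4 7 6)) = (0 3)(2 8)(4 6 7)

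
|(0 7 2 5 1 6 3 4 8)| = 9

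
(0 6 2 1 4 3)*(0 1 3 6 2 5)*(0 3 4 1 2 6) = (0 6 5 3 2 4) 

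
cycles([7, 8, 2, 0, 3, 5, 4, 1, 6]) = (0 7 1 8 6 4 3)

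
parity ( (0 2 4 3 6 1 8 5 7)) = even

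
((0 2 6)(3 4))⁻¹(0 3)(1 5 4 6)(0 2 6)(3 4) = (0 1 5 3)(2 4)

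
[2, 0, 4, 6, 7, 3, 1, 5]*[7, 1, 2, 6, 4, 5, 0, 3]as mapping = [0→2, 1→7, 2→4, 3→0, 4→3, 5→6, 6→1, 7→5]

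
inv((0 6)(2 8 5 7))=(0 6)(2 7 5 8)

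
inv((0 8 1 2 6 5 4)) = (0 4 5 6 2 1 8)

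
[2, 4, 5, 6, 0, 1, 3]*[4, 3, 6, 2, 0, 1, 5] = [6, 0, 1, 5, 4, 3, 2]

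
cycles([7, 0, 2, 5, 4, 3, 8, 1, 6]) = (0 7 1)(3 5)(6 8)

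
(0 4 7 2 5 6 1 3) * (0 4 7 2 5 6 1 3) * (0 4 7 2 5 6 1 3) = (0 2 1 4 5 3 7 6)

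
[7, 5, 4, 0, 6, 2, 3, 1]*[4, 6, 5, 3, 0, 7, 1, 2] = [2, 7, 0, 4, 1, 5, 3, 6]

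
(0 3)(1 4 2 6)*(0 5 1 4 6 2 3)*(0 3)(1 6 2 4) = (0 3 5 6 1 2 4)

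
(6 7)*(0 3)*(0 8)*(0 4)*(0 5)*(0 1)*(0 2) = (0 3 8 4 5 1 2)(6 7)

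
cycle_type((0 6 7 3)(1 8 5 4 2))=4.5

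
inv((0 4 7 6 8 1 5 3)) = (0 3 5 1 8 6 7 4)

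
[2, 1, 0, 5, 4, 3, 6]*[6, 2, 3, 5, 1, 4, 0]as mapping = [0→3, 1→2, 2→6, 3→4, 4→1, 5→5, 6→0]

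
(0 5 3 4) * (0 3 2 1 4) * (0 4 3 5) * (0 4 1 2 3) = (0 4 5 3 1)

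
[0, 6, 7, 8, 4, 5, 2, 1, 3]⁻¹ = [0, 7, 6, 8, 4, 5, 1, 2, 3]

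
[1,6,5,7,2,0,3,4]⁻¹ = [5,0,4,6,7,2,1,3]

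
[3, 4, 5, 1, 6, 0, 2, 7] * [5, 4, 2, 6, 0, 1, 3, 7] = [6, 0, 1, 4, 3, 5, 2, 7]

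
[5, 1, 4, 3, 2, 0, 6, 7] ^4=[0, 1, 2, 3, 4, 5, 6, 7] 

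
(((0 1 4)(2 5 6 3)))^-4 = (0 4 1)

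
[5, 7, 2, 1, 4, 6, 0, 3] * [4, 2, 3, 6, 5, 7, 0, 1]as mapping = [0→7, 1→1, 2→3, 3→2, 4→5, 5→0, 6→4, 7→6]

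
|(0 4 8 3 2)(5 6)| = 10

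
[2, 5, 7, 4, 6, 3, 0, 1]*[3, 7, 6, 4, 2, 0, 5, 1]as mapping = [0→6, 1→0, 2→1, 3→2, 4→5, 5→4, 6→3, 7→7]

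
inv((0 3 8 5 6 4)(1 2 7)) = (0 4 6 5 8 3)(1 7 2)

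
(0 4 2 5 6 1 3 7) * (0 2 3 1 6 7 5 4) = (2 4 3 5 7)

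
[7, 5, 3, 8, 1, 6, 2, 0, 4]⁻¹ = [7, 4, 6, 2, 8, 1, 5, 0, 3]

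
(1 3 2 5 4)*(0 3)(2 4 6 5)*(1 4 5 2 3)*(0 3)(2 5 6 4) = (0 1 3 6 5 4 2)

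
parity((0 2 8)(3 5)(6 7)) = even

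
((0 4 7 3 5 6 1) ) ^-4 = (0 3 1 7 6 4 5) 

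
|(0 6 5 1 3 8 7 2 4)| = 9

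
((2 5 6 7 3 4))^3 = (2 7)(3 5)(4 6)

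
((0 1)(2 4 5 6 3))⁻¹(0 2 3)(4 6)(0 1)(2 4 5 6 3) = (1 4 2)(3 5)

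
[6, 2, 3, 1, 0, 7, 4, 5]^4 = [6, 2, 3, 1, 0, 5, 4, 7]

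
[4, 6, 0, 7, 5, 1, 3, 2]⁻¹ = [2, 5, 7, 6, 0, 4, 1, 3]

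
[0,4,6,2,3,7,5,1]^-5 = [0,3,5,6,2,1,7,4]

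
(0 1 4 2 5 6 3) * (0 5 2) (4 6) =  (0 1 6 3 5 4) 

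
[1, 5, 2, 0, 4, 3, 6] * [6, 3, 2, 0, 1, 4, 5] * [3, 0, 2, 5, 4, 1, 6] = [5, 4, 2, 6, 0, 3, 1]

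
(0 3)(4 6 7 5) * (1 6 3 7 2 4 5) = (0 7 1 6 2 4 3)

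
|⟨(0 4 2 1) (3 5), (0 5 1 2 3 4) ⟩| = 48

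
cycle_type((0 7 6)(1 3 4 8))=3.4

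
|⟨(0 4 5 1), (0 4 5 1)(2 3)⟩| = 8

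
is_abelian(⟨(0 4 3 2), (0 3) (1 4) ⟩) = no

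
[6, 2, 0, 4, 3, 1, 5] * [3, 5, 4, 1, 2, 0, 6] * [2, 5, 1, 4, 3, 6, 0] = [0, 3, 4, 1, 5, 6, 2]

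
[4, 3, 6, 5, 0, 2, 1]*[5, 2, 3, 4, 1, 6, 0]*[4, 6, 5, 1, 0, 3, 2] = [6, 0, 4, 2, 3, 1, 5]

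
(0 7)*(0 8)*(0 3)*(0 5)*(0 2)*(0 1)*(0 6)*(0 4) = (0 7 8 3 5 2 1 6 4)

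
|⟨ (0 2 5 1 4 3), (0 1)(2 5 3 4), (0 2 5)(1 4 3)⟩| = 720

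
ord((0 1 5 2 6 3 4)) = 7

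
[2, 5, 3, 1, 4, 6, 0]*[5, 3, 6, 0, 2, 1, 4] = [6, 1, 0, 3, 2, 4, 5]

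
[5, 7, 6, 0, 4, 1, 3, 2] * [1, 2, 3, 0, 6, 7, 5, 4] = [7, 4, 5, 1, 6, 2, 0, 3]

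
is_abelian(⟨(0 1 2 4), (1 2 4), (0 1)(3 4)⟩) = no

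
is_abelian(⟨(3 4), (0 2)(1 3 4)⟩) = no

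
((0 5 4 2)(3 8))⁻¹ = (0 2 4 5)(3 8)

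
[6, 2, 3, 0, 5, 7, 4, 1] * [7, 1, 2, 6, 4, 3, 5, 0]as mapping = [0→5, 1→2, 2→6, 3→7, 4→3, 5→0, 6→4, 7→1]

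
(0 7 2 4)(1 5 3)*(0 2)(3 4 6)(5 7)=(0 5 4 2 6 3 1 7)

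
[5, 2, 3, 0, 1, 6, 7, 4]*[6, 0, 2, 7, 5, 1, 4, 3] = [1, 2, 7, 6, 0, 4, 3, 5]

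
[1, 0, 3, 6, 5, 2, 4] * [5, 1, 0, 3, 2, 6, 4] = [1, 5, 3, 4, 6, 0, 2]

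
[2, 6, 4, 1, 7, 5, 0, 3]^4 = [3, 4, 1, 2, 6, 5, 7, 0]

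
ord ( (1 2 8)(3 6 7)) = 3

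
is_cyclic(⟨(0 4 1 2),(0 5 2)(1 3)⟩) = no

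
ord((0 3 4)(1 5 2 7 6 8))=6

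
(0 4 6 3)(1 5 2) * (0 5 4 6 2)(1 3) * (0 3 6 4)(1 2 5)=(0 4 5 3 1)(2 6)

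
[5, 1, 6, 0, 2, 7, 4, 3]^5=[5, 1, 4, 0, 6, 7, 2, 3]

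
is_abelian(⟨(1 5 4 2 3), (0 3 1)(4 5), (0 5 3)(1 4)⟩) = no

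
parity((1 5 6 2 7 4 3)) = even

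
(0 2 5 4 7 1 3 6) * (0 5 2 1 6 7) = (0 1 3 7 6 5 4)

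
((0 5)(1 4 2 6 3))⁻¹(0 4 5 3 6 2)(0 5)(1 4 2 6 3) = (0 1 3 6 5 2)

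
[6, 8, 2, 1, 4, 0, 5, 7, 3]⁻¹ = [5, 3, 2, 8, 4, 6, 0, 7, 1]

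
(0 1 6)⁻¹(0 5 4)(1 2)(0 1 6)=(1 5 4)(2 6)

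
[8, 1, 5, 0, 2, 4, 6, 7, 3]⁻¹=[3, 1, 4, 8, 5, 2, 6, 7, 0]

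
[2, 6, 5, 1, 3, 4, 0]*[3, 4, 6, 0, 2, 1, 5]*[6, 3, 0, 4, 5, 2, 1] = [1, 2, 3, 5, 6, 0, 4]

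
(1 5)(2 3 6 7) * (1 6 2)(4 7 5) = (1 4 7)(2 3)(5 6)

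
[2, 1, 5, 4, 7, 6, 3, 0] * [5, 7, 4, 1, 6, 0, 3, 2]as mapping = [0→4, 1→7, 2→0, 3→6, 4→2, 5→3, 6→1, 7→5]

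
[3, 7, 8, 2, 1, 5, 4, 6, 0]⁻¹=[8, 4, 3, 0, 6, 5, 7, 1, 2]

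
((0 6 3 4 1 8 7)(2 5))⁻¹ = (0 7 8 1 4 3 6)(2 5)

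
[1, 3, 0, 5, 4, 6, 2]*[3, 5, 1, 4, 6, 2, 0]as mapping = [0→5, 1→4, 2→3, 3→2, 4→6, 5→0, 6→1]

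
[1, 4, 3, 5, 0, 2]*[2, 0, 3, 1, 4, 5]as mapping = [0→0, 1→4, 2→1, 3→5, 4→2, 5→3]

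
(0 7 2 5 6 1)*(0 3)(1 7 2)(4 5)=(0 2 4 5 6 7 1 3)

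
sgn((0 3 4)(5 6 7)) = 1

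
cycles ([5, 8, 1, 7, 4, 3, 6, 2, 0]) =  (0 5 3 7 2 1 8)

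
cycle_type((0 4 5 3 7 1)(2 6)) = 2.6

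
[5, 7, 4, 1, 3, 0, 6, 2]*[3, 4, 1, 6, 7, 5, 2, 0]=[5, 0, 7, 4, 6, 3, 2, 1]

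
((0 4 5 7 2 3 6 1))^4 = (0 2)(1 7)(3 4)(5 6)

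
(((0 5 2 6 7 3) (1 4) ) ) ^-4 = (0 2 7) (3 5 6) 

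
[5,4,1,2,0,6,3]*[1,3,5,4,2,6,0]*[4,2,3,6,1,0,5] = [5,3,6,0,2,4,1]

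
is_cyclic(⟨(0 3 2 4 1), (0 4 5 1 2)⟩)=no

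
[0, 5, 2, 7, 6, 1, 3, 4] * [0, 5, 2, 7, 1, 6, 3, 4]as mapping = [0→0, 1→6, 2→2, 3→4, 4→3, 5→5, 6→7, 7→1]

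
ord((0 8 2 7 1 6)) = 6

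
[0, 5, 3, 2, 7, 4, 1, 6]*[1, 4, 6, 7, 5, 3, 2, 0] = [1, 3, 7, 6, 0, 5, 4, 2]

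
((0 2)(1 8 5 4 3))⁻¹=(0 2)(1 3 4 5 8)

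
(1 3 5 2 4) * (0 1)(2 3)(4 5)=(0 1 2 5 3 4)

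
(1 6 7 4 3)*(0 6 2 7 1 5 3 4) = (0 6 1 2 7)(3 5)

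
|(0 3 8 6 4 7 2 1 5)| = 9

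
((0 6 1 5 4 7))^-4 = (0 1 4)(5 7 6)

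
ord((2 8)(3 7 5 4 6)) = 10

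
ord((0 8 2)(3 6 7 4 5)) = 15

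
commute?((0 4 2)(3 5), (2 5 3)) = no:(0 4 2)(3 5)*(2 5 3) = (0 4 5 2), (2 5 3)*(0 4 2)(3 5) = (0 4 2 3)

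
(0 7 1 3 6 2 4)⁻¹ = (0 4 2 6 3 1 7)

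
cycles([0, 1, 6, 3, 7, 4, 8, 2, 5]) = (2 6 8 5 4 7)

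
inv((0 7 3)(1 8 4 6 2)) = (0 3 7)(1 2 6 4 8)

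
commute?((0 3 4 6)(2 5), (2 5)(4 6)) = no:(0 3 4 6)(2 5)*(2 5)(4 6) = (0 3 6), (2 5)(4 6)*(0 3 4 6)(2 5) = (0 3 4)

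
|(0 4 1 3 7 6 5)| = 7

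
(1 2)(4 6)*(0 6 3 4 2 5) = (0 6 2 1 5)(3 4)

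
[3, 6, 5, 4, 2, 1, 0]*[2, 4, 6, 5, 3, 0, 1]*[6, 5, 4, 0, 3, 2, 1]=[2, 5, 6, 0, 1, 3, 4]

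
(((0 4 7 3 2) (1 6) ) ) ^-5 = (1 6) 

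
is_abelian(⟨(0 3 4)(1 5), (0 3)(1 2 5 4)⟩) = no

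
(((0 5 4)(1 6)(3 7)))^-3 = (1 6)(3 7)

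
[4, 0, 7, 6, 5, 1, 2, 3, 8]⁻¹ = [1, 5, 6, 7, 0, 4, 3, 2, 8]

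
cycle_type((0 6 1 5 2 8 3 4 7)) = 9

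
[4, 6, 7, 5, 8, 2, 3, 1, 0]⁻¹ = [8, 7, 5, 6, 0, 3, 1, 2, 4]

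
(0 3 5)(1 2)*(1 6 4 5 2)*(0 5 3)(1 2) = (1 2 6 4 3)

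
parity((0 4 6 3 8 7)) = odd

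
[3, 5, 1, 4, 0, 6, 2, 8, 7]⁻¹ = [4, 2, 6, 0, 3, 1, 5, 8, 7]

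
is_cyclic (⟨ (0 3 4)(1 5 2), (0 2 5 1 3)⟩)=no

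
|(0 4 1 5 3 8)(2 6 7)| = 6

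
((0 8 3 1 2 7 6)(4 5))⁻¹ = (0 6 7 2 1 3 8)(4 5)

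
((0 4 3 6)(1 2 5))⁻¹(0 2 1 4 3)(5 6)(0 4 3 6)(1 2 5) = (0 1)(2 3 6 4 5)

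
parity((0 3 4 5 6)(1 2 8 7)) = odd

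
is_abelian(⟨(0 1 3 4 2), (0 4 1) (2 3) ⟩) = no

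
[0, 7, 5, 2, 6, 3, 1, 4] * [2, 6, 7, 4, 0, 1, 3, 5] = [2, 5, 1, 7, 3, 4, 6, 0]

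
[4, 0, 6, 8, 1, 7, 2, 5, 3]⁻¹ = [1, 4, 6, 8, 0, 7, 2, 5, 3]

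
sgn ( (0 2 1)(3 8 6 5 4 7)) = -1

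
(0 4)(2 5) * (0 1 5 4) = (1 5 2 4)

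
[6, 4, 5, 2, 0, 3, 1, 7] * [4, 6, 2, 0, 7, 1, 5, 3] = [5, 7, 1, 2, 4, 0, 6, 3]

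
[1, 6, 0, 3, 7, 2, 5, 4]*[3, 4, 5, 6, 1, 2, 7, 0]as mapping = [0→4, 1→7, 2→3, 3→6, 4→0, 5→5, 6→2, 7→1]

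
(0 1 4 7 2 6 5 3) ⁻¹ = (0 3 5 6 2 7 4 1) 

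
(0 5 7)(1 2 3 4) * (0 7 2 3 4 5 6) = (0 6)(1 3 5 2 4)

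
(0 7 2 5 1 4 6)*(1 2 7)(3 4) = (0 1 3 4 6)(2 5)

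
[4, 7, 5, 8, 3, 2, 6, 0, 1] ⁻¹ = [7, 8, 5, 4, 0, 2, 6, 1, 3] 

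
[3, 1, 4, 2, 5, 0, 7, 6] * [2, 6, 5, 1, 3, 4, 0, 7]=[1, 6, 3, 5, 4, 2, 7, 0]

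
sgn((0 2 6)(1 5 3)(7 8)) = -1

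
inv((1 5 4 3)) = (1 3 4 5)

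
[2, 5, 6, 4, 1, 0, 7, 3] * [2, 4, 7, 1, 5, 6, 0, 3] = [7, 6, 0, 5, 4, 2, 3, 1]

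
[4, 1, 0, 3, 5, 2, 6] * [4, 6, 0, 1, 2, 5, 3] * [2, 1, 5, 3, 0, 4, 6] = [5, 6, 0, 1, 4, 2, 3]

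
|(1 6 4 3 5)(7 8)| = 10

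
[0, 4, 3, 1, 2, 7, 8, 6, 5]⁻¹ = [0, 3, 4, 2, 1, 8, 7, 5, 6]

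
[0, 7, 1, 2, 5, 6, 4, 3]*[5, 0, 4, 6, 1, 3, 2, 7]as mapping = [0→5, 1→7, 2→0, 3→4, 4→3, 5→2, 6→1, 7→6]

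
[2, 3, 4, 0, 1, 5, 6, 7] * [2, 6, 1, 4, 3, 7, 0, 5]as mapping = [0→1, 1→4, 2→3, 3→2, 4→6, 5→7, 6→0, 7→5]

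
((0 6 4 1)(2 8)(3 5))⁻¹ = (0 1 4 6)(2 8)(3 5)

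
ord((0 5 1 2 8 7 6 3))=8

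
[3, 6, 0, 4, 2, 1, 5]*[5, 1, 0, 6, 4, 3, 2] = [6, 2, 5, 4, 0, 1, 3]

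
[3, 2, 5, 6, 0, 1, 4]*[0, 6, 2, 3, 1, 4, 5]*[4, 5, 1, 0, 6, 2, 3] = [0, 1, 6, 2, 4, 3, 5]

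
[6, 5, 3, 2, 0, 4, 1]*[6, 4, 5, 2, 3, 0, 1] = [1, 0, 2, 5, 6, 3, 4]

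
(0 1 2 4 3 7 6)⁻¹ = (0 6 7 3 4 2 1)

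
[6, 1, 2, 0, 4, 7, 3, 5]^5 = [3, 1, 2, 6, 4, 7, 0, 5]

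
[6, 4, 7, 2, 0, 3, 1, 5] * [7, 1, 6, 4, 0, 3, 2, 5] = [2, 0, 5, 6, 7, 4, 1, 3]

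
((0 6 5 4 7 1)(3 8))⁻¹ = (0 1 7 4 5 6)(3 8)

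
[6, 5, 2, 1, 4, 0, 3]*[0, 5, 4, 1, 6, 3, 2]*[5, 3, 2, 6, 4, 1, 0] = [2, 6, 4, 1, 0, 5, 3]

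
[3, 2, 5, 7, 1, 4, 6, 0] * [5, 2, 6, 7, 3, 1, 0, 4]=[7, 6, 1, 4, 2, 3, 0, 5]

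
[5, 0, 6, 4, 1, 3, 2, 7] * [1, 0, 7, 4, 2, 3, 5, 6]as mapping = [0→3, 1→1, 2→5, 3→2, 4→0, 5→4, 6→7, 7→6]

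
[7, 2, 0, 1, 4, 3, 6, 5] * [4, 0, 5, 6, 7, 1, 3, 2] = [2, 5, 4, 0, 7, 6, 3, 1]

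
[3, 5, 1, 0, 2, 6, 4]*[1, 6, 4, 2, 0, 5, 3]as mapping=[0→2, 1→5, 2→6, 3→1, 4→4, 5→3, 6→0]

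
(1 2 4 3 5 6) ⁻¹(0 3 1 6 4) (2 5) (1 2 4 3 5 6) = (0 5 2 1 3) (4 6) 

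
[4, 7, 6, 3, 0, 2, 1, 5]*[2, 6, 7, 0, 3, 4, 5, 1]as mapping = [0→3, 1→1, 2→5, 3→0, 4→2, 5→7, 6→6, 7→4]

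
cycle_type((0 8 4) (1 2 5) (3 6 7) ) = 3^3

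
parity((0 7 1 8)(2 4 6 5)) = even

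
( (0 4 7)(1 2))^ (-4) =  (0 7 4)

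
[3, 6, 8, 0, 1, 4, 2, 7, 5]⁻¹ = [3, 4, 6, 0, 5, 8, 1, 7, 2]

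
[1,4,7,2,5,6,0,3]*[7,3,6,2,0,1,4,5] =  [3,0,5,6,1,4,7,2]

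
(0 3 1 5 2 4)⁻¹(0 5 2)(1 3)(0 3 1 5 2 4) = (1 5)(2 4 3)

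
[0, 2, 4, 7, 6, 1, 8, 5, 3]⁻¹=[0, 5, 1, 8, 2, 7, 4, 3, 6]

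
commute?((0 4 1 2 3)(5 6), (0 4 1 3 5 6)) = no:(0 4 1 2 3)(5 6)*(0 4 1 3 5 6) = (0 1 2 5)(3 4), (0 4 1 3 5 6)*(0 4 1 2 3)(5 6) = (0 1)(2 3 6 4)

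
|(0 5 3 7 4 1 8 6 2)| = 9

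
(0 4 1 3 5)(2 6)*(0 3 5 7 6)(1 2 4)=(0 1 5 3 7 6 4 2)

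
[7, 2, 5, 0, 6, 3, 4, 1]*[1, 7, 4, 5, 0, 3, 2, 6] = [6, 4, 3, 1, 2, 5, 0, 7]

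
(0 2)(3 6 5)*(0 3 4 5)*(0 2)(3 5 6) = (2 5 4 6)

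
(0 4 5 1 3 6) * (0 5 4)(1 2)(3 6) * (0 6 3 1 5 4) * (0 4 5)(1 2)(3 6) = (0 3 2)(1 6 5)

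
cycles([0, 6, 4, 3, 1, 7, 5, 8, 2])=(1 6 5 7 8 2 4)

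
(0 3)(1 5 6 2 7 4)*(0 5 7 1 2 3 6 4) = (0 6 3 5 4 2 1 7)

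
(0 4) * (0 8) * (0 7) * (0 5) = (0 4 8 7 5)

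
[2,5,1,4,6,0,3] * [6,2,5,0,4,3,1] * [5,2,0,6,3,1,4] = [1,6,0,3,2,4,5]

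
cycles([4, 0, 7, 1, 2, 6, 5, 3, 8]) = (0 4 2 7 3 1)(5 6)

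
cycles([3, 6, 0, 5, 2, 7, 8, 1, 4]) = (0 3 5 7 1 6 8 4 2)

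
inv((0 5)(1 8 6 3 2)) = (0 5)(1 2 3 6 8)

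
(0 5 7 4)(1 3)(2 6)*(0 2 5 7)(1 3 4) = (0 7 1 4 2 6 5)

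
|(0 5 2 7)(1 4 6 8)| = 4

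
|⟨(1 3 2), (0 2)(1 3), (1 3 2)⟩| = 12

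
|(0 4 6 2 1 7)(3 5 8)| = 6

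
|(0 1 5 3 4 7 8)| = 7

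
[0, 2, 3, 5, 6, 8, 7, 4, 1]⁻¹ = [0, 8, 1, 2, 7, 3, 4, 6, 5]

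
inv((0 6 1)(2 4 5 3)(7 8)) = (0 1 6)(2 3 5 4)(7 8)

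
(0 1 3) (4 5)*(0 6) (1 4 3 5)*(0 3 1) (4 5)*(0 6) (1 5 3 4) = (0 3) (4 6) 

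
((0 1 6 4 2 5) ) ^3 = (0 4) (1 2) (5 6) 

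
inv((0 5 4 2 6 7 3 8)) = (0 8 3 7 6 2 4 5)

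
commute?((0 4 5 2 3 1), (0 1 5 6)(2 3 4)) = no:(0 4 5 2 3 1)*(0 1 5 6)(2 3 4) = (0 2 4 6)(3 5), (0 1 5 6)(2 3 4)*(0 4 5 2 3 1) = (1 2)(3 5 6 4)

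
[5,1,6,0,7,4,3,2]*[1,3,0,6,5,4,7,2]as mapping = [0→4,1→3,2→7,3→1,4→2,5→5,6→6,7→0]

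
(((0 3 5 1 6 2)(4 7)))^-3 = (0 1)(2 5)(3 6)(4 7)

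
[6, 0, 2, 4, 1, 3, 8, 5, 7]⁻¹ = [1, 4, 2, 5, 3, 7, 0, 8, 6]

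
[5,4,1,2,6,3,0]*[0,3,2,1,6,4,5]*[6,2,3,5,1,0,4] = [1,4,5,3,0,2,6]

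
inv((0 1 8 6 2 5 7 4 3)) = (0 3 4 7 5 2 6 8 1)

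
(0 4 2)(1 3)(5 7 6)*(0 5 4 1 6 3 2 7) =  (0 1 2 5)(3 6 4 7)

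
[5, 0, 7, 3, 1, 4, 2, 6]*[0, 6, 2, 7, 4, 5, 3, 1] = [5, 0, 1, 7, 6, 4, 2, 3]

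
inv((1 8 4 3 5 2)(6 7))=(1 2 5 3 4 8)(6 7)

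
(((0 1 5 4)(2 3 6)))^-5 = (0 4 5 1)(2 3 6)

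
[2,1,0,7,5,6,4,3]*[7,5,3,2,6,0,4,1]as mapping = [0→3,1→5,2→7,3→1,4→0,5→4,6→6,7→2]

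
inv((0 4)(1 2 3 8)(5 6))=(0 4)(1 8 3 2)(5 6)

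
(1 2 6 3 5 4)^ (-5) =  (1 2 6 3 5 4)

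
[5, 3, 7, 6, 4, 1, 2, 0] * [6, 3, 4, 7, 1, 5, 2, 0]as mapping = [0→5, 1→7, 2→0, 3→2, 4→1, 5→3, 6→4, 7→6]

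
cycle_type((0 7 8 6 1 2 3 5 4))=9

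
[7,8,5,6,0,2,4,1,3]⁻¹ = [4,7,5,8,6,2,3,0,1]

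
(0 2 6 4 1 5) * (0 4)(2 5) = (0 5 4 1 2 6)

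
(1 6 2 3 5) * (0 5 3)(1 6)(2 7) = (0 5 6 7 2)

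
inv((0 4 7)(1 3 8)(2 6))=(0 7 4)(1 8 3)(2 6)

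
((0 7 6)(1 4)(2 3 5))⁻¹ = (0 6 7)(1 4)(2 5 3)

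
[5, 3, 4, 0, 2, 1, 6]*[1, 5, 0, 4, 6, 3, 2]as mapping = [0→3, 1→4, 2→6, 3→1, 4→0, 5→5, 6→2]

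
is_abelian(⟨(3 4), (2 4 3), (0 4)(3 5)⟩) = no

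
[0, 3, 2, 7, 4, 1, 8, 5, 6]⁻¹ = [0, 5, 2, 1, 4, 7, 8, 3, 6]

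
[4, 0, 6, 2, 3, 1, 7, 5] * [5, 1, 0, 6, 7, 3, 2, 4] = [7, 5, 2, 0, 6, 1, 4, 3]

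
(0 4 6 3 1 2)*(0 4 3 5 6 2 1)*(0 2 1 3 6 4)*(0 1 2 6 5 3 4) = (0 5)(1 4 2)(3 6)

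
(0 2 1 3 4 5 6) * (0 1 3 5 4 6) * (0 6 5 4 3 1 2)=(1 4 3 5 6 2)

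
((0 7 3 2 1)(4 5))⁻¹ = (0 1 2 3 7)(4 5)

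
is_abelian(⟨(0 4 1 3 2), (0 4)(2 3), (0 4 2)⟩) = no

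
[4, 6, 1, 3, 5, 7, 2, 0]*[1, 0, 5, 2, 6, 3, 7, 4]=[6, 7, 0, 2, 3, 4, 5, 1]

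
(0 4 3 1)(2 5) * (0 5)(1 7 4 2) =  (0 2)(1 5)(3 7 4)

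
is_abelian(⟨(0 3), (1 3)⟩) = no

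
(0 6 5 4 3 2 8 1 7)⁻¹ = (0 7 1 8 2 3 4 5 6)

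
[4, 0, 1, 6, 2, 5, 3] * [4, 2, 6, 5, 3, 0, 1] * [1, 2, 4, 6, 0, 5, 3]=[6, 0, 4, 2, 3, 1, 5]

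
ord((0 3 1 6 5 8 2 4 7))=9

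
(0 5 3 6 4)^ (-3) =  (0 3 4 5 6)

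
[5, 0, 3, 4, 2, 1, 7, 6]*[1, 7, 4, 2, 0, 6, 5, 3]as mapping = [0→6, 1→1, 2→2, 3→0, 4→4, 5→7, 6→3, 7→5]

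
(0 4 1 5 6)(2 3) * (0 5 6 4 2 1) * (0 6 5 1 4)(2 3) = (0 3 4 6 1 5)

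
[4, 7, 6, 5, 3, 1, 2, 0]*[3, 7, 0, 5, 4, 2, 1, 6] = [4, 6, 1, 2, 5, 7, 0, 3]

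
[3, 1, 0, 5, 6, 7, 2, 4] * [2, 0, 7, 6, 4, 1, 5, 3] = [6, 0, 2, 1, 5, 3, 7, 4]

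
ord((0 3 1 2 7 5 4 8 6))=9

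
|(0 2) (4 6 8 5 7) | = 10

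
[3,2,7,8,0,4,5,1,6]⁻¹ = [4,7,1,0,5,6,8,2,3]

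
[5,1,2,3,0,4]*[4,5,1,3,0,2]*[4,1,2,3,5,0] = [2,0,1,3,5,4]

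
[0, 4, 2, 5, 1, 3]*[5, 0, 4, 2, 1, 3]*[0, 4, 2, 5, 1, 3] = [3, 4, 1, 5, 0, 2]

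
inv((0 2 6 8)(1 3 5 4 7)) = (0 8 6 2)(1 7 4 5 3)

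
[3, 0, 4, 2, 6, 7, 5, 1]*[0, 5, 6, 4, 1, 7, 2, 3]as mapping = [0→4, 1→0, 2→1, 3→6, 4→2, 5→3, 6→7, 7→5]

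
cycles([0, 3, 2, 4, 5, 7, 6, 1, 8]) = (1 3 4 5 7)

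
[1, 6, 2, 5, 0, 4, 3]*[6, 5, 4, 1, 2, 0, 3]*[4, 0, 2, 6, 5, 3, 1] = [3, 6, 5, 4, 1, 2, 0]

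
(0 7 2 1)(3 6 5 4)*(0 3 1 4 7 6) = (0 6 5 7 2 4 1 3)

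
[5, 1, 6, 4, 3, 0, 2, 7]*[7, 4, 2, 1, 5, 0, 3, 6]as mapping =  [0→0, 1→4, 2→3, 3→5, 4→1, 5→7, 6→2, 7→6]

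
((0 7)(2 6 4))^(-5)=(0 7)(2 6 4)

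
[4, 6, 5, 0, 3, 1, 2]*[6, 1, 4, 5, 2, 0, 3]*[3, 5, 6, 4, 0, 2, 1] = [6, 4, 3, 1, 2, 5, 0]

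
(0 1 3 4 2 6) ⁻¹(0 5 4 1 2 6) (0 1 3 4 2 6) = (0 1 5 2 3 6) 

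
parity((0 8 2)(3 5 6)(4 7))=odd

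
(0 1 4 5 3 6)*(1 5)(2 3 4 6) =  (0 5 4 1 6)(2 3)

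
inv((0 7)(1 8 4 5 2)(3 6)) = (0 7)(1 2 5 4 8)(3 6)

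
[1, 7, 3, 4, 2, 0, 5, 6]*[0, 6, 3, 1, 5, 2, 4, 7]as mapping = [0→6, 1→7, 2→1, 3→5, 4→3, 5→0, 6→2, 7→4]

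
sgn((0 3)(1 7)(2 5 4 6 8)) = 1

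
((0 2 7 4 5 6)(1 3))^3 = (0 4)(1 3)(2 5)(6 7)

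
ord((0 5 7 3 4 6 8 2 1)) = 9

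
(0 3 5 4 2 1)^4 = (0 2 5)(1 4 3)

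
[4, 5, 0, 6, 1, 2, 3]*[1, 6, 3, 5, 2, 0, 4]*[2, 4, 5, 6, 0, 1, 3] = [5, 2, 4, 0, 3, 6, 1]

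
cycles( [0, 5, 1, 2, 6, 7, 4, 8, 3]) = (1 5 7 8 3 2)(4 6)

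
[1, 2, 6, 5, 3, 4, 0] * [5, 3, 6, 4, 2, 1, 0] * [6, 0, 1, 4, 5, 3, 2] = [4, 2, 6, 0, 5, 1, 3]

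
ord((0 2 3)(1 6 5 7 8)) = 15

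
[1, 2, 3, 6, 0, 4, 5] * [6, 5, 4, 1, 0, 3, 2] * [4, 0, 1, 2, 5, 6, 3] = [6, 5, 0, 1, 3, 4, 2]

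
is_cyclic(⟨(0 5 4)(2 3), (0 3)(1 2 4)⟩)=no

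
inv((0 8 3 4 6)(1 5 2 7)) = (0 6 4 3 8)(1 7 2 5)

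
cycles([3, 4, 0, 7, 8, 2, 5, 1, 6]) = (0 3 7 1 4 8 6 5 2)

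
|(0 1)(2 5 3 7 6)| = 10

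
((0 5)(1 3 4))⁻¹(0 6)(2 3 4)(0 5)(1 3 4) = (1 2 4)(5 6)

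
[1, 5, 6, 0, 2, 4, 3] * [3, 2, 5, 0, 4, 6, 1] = [2, 6, 1, 3, 5, 4, 0]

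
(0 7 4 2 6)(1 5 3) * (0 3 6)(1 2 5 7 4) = (0 4 5 6 3 2)(1 7)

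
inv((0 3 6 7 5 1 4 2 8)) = (0 8 2 4 1 5 7 6 3)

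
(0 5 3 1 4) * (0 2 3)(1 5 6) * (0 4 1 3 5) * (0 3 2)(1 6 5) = (0 5 4)(1 6 2)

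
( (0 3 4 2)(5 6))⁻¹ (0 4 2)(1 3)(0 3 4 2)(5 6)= (0 3 2)(1 4)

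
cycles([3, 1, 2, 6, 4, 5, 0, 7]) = (0 3 6)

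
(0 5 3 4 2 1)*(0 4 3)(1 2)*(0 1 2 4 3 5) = (1 3 5)(2 4)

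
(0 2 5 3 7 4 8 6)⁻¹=(0 6 8 4 7 3 5 2)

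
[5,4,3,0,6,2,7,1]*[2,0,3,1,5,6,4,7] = [6,5,1,2,4,3,7,0]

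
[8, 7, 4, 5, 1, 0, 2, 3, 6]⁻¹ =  [5, 4, 6, 7, 2, 3, 8, 1, 0]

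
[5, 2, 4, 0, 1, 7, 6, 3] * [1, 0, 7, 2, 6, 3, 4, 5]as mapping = [0→3, 1→7, 2→6, 3→1, 4→0, 5→5, 6→4, 7→2]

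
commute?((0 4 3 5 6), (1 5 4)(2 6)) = no:(0 4 3 5 6) * (1 5 4)(2 6) = (0 1 5 2 6)(3 4), (1 5 4)(2 6) * (0 4 3 5 6) = (0 4 1 6 2)(3 5)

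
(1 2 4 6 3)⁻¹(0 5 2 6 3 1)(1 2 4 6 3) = (0 5 4 3 1 2)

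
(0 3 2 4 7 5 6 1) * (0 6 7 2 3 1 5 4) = (0 1 6 5 7 4 2)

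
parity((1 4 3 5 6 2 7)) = even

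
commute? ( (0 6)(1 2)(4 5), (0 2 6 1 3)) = no: (0 6)(1 2)(4 5)*(0 2 6 1 3) = (0 1 6 2 3)(4 5), (0 2 6 1 3)*(0 6)(1 2)(4 5) = (0 1 3 6 2)(4 5)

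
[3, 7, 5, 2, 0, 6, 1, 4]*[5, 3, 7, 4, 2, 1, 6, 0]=[4, 0, 1, 7, 5, 6, 3, 2]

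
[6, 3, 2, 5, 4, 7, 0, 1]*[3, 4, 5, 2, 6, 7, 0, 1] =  [0, 2, 5, 7, 6, 1, 3, 4]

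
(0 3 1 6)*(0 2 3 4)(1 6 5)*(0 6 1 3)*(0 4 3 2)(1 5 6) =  (0 3 5 2 4 1 6)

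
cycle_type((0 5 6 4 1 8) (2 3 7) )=3.6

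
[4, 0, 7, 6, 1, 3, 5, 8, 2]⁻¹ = [1, 4, 8, 5, 0, 6, 3, 2, 7]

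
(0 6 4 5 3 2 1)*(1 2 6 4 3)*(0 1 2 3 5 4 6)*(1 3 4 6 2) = (0 2 4 6 5 1 3) 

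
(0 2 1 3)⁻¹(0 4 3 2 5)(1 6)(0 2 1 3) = (0 1 5 2 4)(3 6)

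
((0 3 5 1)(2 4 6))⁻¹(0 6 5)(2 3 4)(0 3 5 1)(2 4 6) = (1 3 2)(4 5 6)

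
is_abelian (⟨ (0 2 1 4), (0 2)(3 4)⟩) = no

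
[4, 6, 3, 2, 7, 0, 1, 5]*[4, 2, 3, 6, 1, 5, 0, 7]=[1, 0, 6, 3, 7, 4, 2, 5]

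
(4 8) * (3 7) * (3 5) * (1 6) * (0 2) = (0 2)(1 6)(3 7 5)(4 8)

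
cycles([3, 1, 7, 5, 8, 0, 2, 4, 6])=(0 3 5) (2 7 4 8 6) 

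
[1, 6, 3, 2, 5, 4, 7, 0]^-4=[0, 1, 2, 3, 4, 5, 6, 7]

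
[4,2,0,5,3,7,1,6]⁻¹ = [2,6,1,4,0,3,7,5]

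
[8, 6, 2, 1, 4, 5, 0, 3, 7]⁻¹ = [6, 3, 2, 7, 4, 5, 1, 8, 0]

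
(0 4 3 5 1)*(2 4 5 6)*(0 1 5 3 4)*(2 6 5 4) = (0 3 5 4 2)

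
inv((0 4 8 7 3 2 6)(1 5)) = (0 6 2 3 7 8 4)(1 5)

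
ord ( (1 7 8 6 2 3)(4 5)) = 6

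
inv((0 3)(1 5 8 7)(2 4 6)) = (0 3)(1 7 8 5)(2 6 4)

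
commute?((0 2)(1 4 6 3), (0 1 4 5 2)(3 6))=no:(0 2)(1 4 6 3)*(0 1 4 5 2)(3 6)=(1 5 2)(3 4), (0 1 4 5 2)(3 6)*(0 2)(1 4 6 3)=(0 4 5)(1 6)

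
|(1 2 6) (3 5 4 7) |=12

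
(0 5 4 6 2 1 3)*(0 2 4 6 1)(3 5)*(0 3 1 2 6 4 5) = (0 1)(2 3 6 5 4)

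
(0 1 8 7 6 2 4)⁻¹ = (0 4 2 6 7 8 1)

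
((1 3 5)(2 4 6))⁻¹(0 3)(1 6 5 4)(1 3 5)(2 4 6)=(0 5)(1 6 3 2)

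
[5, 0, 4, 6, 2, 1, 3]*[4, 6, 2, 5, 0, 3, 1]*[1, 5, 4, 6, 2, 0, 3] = [6, 2, 1, 5, 4, 3, 0]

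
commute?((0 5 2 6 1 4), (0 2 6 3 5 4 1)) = no:(0 5 2 6 1 4) * (0 2 6 3 5 4 1) = (0 4 2 3 5 6), (0 2 6 3 5 4 1) * (0 5 2 6 1 4) = (0 6 3 2 1 5)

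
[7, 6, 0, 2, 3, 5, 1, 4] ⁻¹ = [2, 6, 3, 4, 7, 5, 1, 0] 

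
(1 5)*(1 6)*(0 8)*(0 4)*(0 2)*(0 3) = (0 8 4 2 3)(1 5 6)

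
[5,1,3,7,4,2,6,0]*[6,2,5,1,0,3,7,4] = [3,2,1,4,0,5,7,6]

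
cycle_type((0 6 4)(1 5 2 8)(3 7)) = 2.3.4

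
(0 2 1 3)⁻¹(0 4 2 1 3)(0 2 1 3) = (0 2 4 1 3)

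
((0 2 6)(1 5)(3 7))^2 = (0 6 2)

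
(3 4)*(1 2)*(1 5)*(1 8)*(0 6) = (0 6)(1 2 5 8)(3 4)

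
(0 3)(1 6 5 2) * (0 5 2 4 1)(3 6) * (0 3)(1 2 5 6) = (0 1)(2 3 6 5 4)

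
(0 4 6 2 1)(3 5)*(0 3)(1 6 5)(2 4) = (0 2 6 4 5)(1 3)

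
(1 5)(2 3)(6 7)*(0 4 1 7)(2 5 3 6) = (0 4 1 3 5 7 2 6)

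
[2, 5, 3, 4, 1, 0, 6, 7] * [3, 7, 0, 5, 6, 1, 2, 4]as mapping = [0→0, 1→1, 2→5, 3→6, 4→7, 5→3, 6→2, 7→4]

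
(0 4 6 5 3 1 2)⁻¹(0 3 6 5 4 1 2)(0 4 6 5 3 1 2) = (0 4 1 5 3 6 2)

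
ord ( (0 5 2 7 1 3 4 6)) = 8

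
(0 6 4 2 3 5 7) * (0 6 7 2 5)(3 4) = (0 7 6 3)(2 4 5)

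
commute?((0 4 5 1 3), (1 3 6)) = no:(0 4 5 1 3)*(1 3 6) = (0 4 5 3)(1 6), (1 3 6)*(0 4 5 1 3) = (0 4 5 1)(3 6)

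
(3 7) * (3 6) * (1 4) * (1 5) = (1 4 5)(3 7 6)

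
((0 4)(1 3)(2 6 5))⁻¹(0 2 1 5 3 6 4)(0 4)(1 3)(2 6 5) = (0 4 6 3 2 1 5)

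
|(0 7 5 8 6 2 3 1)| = 8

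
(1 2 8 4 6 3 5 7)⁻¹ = (1 7 5 3 6 4 8 2)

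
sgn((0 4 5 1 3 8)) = -1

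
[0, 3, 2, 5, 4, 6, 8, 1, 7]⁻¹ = [0, 7, 2, 1, 4, 3, 5, 8, 6]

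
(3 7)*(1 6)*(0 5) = (0 5) (1 6) (3 7) 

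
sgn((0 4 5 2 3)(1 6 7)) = 1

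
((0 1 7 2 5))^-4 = (0 1 7 2 5)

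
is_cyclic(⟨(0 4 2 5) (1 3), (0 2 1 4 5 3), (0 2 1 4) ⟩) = no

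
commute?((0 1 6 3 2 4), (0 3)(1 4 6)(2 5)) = no:(0 1 6 3 2 4)*(0 3)(1 4 6)(2 5) = (0 4 3 5 2 6), (0 3)(1 4 6)(2 5)*(0 1 6 3 2 4) = (0 2 5 4 3 1)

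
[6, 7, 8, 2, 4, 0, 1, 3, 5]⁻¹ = [5, 6, 3, 7, 4, 8, 0, 1, 2]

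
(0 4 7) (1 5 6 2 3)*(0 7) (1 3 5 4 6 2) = (0 6 1 4) (2 5) 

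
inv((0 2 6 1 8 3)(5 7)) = (0 3 8 1 6 2)(5 7)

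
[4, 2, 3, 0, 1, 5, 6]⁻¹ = [3, 4, 1, 2, 0, 5, 6]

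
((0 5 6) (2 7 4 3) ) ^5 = (0 6 5) (2 7 4 3) 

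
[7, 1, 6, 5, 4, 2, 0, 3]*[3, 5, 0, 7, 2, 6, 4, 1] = [1, 5, 4, 6, 2, 0, 3, 7]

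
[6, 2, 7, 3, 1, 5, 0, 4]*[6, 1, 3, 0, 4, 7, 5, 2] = [5, 3, 2, 0, 1, 7, 6, 4]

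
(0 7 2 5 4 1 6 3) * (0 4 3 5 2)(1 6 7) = (0 1 7)(3 4 6 5)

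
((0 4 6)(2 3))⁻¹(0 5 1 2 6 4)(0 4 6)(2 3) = (0 6 4 5 1 3)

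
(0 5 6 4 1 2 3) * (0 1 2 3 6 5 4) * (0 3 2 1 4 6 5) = (0 6 3 4 1 2 5)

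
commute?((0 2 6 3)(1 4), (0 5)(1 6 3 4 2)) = no:(0 2 6 3)(1 4)*(0 5)(1 6 3 4 2) = (0 1 2 3 5)(4 6), (0 5)(1 6 3 4 2)*(0 2 6 3)(1 4) = (0 5 2 4 6)(1 3)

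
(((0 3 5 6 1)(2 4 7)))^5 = (2 7 4)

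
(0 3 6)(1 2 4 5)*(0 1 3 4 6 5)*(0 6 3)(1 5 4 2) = (0 2 3 4 6 5)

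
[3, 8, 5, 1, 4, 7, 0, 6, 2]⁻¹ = [6, 3, 8, 0, 4, 2, 7, 5, 1]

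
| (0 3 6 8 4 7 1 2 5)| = 9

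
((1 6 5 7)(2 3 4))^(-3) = (1 6 5 7)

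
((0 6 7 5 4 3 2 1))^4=(0 4)(1 5)(2 7)(3 6)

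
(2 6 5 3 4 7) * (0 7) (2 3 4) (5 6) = (0 7 3 2 5 4) 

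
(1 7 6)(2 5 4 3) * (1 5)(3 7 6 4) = (1 6 5 3 2)(4 7)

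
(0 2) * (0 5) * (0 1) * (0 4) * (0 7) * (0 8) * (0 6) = (0 2 5 1 4 7 8 6)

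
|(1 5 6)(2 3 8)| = 3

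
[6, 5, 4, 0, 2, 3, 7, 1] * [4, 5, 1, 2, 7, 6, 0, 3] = [0, 6, 7, 4, 1, 2, 3, 5]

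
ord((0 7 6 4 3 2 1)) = 7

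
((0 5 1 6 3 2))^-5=(0 5 1 6 3 2)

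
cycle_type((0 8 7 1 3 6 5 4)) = 8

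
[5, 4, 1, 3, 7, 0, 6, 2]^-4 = [0, 1, 2, 3, 4, 5, 6, 7]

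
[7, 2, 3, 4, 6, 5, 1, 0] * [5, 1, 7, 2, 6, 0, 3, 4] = [4, 7, 2, 6, 3, 0, 1, 5]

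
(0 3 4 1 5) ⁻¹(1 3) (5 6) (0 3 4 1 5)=(0 6) (4 5) 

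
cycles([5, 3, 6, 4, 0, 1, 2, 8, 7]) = (0 5 1 3 4)(2 6)(7 8)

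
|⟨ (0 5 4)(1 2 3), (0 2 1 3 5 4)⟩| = 120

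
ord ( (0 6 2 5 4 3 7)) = 7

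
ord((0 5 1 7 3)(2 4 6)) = 15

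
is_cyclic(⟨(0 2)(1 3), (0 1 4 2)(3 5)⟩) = no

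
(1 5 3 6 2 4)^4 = (1 2 3)(4 6 5)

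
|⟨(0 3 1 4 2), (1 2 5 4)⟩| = 720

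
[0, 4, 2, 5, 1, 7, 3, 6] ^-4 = [0, 1, 2, 3, 4, 5, 6, 7] 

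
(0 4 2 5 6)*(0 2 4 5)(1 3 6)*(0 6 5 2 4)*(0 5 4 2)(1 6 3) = (2 3 4 5 6)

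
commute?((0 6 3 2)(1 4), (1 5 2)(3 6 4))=no:(0 6 3 2)(1 4)*(1 5 2)(3 6 4)=(0 4 5 2)(1 3), (1 5 2)(3 6 4)*(0 6 3 2)(1 4)=(0 6 1 5)(2 4)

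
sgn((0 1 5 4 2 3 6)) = 1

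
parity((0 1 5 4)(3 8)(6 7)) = odd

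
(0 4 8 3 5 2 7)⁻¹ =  (0 7 2 5 3 8 4)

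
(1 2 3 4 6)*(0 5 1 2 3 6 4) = (0 5 1 3)(2 6)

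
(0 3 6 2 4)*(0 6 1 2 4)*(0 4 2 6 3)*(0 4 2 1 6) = (0 4 3 6 1)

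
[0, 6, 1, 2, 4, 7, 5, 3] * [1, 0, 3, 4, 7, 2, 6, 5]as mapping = [0→1, 1→6, 2→0, 3→3, 4→7, 5→5, 6→2, 7→4]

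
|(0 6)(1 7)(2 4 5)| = 6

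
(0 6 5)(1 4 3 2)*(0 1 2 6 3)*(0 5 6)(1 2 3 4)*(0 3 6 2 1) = (0 4 5 1)(2 6)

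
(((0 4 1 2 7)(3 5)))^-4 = (0 4 1 2 7)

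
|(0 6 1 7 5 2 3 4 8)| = 9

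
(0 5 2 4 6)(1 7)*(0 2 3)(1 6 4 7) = (0 5 3)(2 7 6)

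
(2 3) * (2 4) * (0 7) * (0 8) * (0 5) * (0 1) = (0 7 8 5 1)(2 3 4)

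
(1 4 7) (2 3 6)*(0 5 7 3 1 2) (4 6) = (0 5 7 2 1 6) (3 4) 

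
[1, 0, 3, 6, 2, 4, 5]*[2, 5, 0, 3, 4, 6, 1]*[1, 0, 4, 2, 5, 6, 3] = [6, 4, 2, 0, 1, 5, 3]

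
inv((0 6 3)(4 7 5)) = (0 3 6)(4 5 7)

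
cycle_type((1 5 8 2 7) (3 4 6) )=3.5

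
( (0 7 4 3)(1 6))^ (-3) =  (0 7 4 3)(1 6)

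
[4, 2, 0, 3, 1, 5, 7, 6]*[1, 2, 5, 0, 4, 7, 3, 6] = [4, 5, 1, 0, 2, 7, 6, 3]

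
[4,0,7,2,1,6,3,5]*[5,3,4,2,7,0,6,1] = [7,5,1,4,3,6,2,0]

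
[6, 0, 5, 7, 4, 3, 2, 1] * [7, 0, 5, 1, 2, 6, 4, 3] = [4, 7, 6, 3, 2, 1, 5, 0]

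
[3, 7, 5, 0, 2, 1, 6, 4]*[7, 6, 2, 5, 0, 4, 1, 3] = [5, 3, 4, 7, 2, 6, 1, 0]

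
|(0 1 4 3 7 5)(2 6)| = 6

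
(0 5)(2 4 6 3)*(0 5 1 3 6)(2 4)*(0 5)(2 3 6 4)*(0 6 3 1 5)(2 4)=(0 5 6 2 1 3 4)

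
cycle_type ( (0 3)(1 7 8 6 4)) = 2.5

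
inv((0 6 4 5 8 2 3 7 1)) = (0 1 7 3 2 8 5 4 6)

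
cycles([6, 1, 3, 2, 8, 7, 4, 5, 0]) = (0 6 4 8)(2 3)(5 7)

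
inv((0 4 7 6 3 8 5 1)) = (0 1 5 8 3 6 7 4)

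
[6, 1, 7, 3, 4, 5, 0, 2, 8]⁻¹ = [6, 1, 7, 3, 4, 5, 0, 2, 8]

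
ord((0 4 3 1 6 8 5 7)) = 8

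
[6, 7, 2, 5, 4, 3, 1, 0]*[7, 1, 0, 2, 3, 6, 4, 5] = [4, 5, 0, 6, 3, 2, 1, 7]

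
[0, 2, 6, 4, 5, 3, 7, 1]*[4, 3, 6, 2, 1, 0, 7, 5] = [4, 6, 7, 1, 0, 2, 5, 3]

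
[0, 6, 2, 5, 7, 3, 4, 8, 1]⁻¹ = [0, 8, 2, 5, 6, 3, 1, 4, 7]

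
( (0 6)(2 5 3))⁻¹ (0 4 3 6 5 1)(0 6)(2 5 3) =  (0 3 1 6 4 2)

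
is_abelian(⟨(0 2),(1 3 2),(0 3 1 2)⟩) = no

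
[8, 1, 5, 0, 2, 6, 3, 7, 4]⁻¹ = [3, 1, 4, 6, 8, 2, 5, 7, 0]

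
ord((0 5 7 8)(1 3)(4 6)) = 4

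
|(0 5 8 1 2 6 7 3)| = 8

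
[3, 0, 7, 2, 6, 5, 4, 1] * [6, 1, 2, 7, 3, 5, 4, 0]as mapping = [0→7, 1→6, 2→0, 3→2, 4→4, 5→5, 6→3, 7→1]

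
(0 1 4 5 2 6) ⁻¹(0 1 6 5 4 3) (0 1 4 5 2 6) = (0 2 5 3 1 4) 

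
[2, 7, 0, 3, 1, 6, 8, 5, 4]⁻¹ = [2, 4, 0, 3, 8, 7, 5, 1, 6]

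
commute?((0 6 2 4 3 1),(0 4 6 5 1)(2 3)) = no:(0 6 2 4 3 1) * (0 4 6 5 1)(2 3) = (0 5 1 4 2 6 3),(0 4 6 5 1)(2 3) * (0 6 2 4 3 1) = (0 3 4 2 1 6 5)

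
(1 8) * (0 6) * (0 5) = (0 6 5)(1 8)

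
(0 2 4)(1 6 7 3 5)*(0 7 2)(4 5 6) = (1 4 7 3 6 2 5)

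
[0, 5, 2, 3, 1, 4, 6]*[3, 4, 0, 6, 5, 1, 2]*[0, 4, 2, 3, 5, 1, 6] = [3, 4, 0, 6, 5, 1, 2]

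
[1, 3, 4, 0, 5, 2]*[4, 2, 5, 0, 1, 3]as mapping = [0→2, 1→0, 2→1, 3→4, 4→3, 5→5]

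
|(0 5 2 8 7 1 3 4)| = 8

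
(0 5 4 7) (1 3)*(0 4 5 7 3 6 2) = (0 7 4 3 1 6 2) 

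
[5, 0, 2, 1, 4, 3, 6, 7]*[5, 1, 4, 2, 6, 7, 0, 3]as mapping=[0→7, 1→5, 2→4, 3→1, 4→6, 5→2, 6→0, 7→3]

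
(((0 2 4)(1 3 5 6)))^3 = (1 6 5 3)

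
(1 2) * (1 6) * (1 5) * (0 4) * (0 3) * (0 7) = (0 4 3 7)(1 2 6 5)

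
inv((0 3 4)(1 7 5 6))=(0 4 3)(1 6 5 7)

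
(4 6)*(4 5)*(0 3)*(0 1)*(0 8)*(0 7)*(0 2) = (0 3 1 8 7 2)(4 6 5)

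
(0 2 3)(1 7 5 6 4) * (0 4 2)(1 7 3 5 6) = (1 3 4 7 6 2 5)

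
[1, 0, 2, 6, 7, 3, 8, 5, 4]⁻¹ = [1, 0, 2, 5, 8, 7, 3, 4, 6]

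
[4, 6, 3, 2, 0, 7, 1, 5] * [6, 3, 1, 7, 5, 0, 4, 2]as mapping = [0→5, 1→4, 2→7, 3→1, 4→6, 5→2, 6→3, 7→0]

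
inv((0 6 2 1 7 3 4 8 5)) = (0 5 8 4 3 7 1 2 6)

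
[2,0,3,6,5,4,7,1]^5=[1,7,0,2,5,4,3,6]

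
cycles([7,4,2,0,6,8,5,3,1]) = (0 7 3)(1 4 6 5 8)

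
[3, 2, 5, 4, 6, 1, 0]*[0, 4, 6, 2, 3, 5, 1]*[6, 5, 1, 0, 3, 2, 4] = [1, 4, 2, 0, 5, 3, 6]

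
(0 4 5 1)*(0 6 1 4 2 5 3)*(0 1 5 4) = (0 2 4 3 1 6 5)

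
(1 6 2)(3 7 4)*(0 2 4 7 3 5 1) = (0 2)(1 6 4 5)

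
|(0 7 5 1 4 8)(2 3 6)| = 6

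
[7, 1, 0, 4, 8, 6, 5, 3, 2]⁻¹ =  [2, 1, 8, 7, 3, 6, 5, 0, 4]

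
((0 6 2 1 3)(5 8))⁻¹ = (0 3 1 2 6)(5 8)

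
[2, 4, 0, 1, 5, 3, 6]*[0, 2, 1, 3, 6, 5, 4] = [1, 6, 0, 2, 5, 3, 4]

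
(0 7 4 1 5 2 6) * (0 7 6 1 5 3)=(0 6 7 4 5 2 1 3) 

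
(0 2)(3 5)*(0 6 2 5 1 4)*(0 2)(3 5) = (0 3 1 4 2 6)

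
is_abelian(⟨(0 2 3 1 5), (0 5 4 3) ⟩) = no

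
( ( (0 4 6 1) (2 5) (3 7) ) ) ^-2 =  (0 6) (1 4) 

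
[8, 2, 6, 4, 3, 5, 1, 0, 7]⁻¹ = [7, 6, 1, 4, 3, 5, 2, 8, 0]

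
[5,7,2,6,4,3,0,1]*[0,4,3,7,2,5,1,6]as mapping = [0→5,1→6,2→3,3→1,4→2,5→7,6→0,7→4]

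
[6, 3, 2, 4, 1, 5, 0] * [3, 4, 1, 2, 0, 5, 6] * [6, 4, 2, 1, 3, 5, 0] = [0, 2, 4, 6, 3, 5, 1]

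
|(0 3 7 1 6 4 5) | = 7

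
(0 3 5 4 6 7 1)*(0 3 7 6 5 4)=(0 7 1 3 4 5)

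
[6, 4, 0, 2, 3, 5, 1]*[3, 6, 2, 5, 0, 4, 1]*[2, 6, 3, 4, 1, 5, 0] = [6, 2, 4, 3, 5, 1, 0]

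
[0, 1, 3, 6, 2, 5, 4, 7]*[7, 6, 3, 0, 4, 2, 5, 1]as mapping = [0→7, 1→6, 2→0, 3→5, 4→3, 5→2, 6→4, 7→1]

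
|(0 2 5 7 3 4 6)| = 7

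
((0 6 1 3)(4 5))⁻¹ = (0 3 1 6)(4 5)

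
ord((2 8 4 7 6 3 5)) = 7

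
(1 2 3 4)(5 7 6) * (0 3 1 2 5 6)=(0 3 4 2 1 5 7)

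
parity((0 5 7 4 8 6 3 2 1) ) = even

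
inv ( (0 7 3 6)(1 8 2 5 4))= (0 6 3 7)(1 4 5 2 8)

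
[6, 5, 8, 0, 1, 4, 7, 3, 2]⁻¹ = [3, 4, 8, 7, 5, 1, 0, 6, 2]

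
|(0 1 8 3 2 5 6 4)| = 8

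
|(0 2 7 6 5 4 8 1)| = 8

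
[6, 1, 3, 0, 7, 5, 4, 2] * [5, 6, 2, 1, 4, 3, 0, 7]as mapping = [0→0, 1→6, 2→1, 3→5, 4→7, 5→3, 6→4, 7→2]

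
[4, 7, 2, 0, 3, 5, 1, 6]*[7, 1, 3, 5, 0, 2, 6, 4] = [0, 4, 3, 7, 5, 2, 1, 6]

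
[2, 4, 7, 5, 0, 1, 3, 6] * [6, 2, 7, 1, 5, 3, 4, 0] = [7, 5, 0, 3, 6, 2, 1, 4]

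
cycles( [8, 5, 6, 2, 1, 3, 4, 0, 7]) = (0 8 7)(1 5 3 2 6 4)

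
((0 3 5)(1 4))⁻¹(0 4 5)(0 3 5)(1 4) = (0 3 1)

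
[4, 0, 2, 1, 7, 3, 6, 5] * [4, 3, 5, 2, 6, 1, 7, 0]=[6, 4, 5, 3, 0, 2, 7, 1]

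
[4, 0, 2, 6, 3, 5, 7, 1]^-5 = [4, 0, 2, 6, 3, 5, 7, 1]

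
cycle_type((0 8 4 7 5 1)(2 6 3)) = 3.6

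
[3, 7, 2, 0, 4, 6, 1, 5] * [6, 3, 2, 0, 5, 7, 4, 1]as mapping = [0→0, 1→1, 2→2, 3→6, 4→5, 5→4, 6→3, 7→7]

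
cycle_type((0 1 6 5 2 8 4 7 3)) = 9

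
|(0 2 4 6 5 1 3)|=7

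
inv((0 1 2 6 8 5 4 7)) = (0 7 4 5 8 6 2 1)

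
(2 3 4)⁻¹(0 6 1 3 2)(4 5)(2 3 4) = (0 6 1 4 3)(2 5)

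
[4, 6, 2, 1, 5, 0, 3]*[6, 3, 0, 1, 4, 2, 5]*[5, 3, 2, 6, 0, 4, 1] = [0, 4, 5, 6, 2, 1, 3]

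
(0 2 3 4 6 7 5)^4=(0 6 2 7 3 5 4)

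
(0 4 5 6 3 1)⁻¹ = (0 1 3 6 5 4)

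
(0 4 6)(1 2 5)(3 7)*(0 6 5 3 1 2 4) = (1 4 5 2 3 7)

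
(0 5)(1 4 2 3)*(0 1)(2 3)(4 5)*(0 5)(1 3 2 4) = (0 1)(2 4)(3 5)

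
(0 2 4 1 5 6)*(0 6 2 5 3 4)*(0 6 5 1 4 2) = (0 1 3 2 6 5)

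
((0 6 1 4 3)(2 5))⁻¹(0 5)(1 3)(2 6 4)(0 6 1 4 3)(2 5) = (0 4)(1 3 5)(2 6)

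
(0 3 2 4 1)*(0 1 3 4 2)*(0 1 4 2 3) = (0 2 3 1 4) 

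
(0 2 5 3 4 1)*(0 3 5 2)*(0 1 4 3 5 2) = (0 1 5 2)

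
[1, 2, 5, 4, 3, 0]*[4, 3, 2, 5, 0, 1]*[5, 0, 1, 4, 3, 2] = [4, 1, 0, 5, 2, 3]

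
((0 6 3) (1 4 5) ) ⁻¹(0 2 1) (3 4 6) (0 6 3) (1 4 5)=(0 5 3) (2 4 6) 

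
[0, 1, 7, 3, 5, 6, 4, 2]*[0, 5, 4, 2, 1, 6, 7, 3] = [0, 5, 3, 2, 6, 7, 1, 4] 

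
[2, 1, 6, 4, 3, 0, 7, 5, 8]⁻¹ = [5, 1, 0, 4, 3, 7, 2, 6, 8]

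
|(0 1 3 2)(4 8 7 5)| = 4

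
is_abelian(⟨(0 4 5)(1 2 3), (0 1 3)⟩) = no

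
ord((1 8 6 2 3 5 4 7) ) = 8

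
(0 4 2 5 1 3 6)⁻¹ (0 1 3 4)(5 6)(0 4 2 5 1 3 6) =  (0 1)(2 4 3 6)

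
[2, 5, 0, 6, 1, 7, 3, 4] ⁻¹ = [2, 4, 0, 6, 7, 1, 3, 5] 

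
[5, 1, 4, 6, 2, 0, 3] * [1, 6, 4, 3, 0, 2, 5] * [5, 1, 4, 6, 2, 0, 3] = [4, 3, 5, 0, 2, 1, 6]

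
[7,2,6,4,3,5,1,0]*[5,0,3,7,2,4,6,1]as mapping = [0→1,1→3,2→6,3→2,4→7,5→4,6→0,7→5]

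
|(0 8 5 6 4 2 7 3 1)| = 9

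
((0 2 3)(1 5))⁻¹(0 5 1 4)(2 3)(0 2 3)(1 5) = (0 3)(1 5 4 2)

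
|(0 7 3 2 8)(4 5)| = 10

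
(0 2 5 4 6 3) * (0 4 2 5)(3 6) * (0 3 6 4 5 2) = (0 2 3 5)(4 6)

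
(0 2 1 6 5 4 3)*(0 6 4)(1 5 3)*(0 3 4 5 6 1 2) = (1 5 3)(2 6 4)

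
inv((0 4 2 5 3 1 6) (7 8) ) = (0 6 1 3 5 2 4) (7 8) 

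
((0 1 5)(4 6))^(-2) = (0 1 5)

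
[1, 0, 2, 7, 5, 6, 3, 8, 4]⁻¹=[1, 0, 2, 6, 8, 4, 5, 3, 7]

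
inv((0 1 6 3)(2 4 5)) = (0 3 6 1)(2 5 4)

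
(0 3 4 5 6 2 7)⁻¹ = (0 7 2 6 5 4 3)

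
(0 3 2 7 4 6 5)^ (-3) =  (0 4 3 6 2 5 7)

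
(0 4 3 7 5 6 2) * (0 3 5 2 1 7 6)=(0 4 5)(1 7 2 3 6)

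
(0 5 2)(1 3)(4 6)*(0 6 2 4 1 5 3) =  (0 3 5 4 2 6 1)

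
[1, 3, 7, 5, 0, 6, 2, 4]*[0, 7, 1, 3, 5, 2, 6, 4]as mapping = [0→7, 1→3, 2→4, 3→2, 4→0, 5→6, 6→1, 7→5]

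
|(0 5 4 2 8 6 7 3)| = 8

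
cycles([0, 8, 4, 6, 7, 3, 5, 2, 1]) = (1 8)(2 4 7)(3 6 5)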